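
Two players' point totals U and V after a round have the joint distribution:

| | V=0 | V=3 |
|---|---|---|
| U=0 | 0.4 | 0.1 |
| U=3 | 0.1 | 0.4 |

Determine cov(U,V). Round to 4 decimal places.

1.3500

E[U] = 1.5,  E[V] = 1.5
E[UV] = 3.6
cov(U,V) = E[UV] − E[U]E[V] = 3.6 − (1.5)(1.5) = 1.35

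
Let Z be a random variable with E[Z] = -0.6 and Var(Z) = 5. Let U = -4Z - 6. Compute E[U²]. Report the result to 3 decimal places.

92.960

E[-4Z - 6] = -4·-0.6 − 6 = -3.6
Var(-4Z - 6) = (-4)²·5 = 80
E[U²] = Var(U) + (E[U])² = 80 + (-3.6)² = 92.96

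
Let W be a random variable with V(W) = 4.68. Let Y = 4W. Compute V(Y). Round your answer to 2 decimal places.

V(4W) = (4)²·V(W) = 16·4.68 = 74.88

74.88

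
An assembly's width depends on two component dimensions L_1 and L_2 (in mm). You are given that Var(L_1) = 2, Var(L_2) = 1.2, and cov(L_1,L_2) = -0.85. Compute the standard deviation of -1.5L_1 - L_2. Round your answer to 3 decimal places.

Var(-1.5L_1 - L_2) = (-1.5)²·Var(L_1) + (-1)²·Var(L_2) + 2·(-1.5)·(-1)·cov(L_1,L_2)
= 2.25·2 + 1·1.2 + 3·-0.85 = 3.15
SD(-1.5L_1 - L_2) = √3.15 ≈ 1.775

1.775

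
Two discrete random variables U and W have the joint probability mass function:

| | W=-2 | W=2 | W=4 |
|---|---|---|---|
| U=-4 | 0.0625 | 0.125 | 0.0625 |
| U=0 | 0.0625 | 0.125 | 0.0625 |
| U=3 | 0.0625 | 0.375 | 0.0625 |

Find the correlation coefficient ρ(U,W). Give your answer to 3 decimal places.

E[U] = 0.5,  E[W] = 1.625
E[UW] = 1.125
cov(U,W) = E[UW] − E[U]E[W] = 1.125 − (0.5)(1.625) = 0.3125
Var(U) = 8.25,  Var(W) = 3.609375
ρ = 0.3125 / √(8.25·3.609375) ≈ 0.057

0.057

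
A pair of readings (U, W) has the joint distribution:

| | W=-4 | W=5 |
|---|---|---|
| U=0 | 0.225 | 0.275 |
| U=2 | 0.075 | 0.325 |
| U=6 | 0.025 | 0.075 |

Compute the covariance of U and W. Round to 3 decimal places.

1.395

E[U] = 1.4,  E[W] = 2.075
E[UW] = 4.3
Cov(U,W) = E[UW] − E[U]E[W] = 4.3 − (1.4)(2.075) = 1.395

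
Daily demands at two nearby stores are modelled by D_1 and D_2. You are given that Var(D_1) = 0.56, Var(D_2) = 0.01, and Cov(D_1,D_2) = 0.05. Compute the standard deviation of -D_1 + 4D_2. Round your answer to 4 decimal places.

0.5657

Var(-D_1 + 4D_2) = (-1)²·Var(D_1) + (4)²·Var(D_2) + 2·(-1)·(4)·Cov(D_1,D_2)
= 1·0.56 + 16·0.01 + -8·0.05 = 0.32
SD(-D_1 + 4D_2) = √0.32 ≈ 0.5657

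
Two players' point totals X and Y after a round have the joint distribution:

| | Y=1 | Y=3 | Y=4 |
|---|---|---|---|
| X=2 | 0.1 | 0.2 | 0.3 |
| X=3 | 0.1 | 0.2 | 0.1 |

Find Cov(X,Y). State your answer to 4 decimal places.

E[X] = 2.4,  E[Y] = 3
E[XY] = 7.1
Cov(X,Y) = E[XY] − E[X]E[Y] = 7.1 − (2.4)(3) = -0.1

-0.1000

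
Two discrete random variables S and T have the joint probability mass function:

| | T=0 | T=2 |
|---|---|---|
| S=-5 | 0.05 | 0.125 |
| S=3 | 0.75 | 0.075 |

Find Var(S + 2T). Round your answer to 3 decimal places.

E[S] = 1.6,  E[T] = 0.4,  E[ST] = -0.8
Var(S) = 11.8 − (1.6)² = 9.24;  Var(T) = 0.8 − (0.4)² = 0.64
Cov(S,T) = -0.8 − (1.6)(0.4) = -1.44
Var(S + 2T) = (1)²·9.24 + (2)²·0.64 + 2·(1)·(2)·-1.44 = 6.04

6.040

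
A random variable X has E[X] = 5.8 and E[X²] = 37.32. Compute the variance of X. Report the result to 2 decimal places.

3.68

V(X) = 37.32 − (5.8)² = 3.68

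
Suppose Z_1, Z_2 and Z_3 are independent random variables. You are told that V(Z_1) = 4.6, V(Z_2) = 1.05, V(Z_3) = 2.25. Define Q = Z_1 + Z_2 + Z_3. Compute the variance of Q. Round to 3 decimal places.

7.900

By independence, V(Q) = (1)²V(Z_1) + (1)²V(Z_2) + (1)²V(Z_3)
= (1)²·4.6 + (1)²·1.05 + (1)²·2.25 = 7.9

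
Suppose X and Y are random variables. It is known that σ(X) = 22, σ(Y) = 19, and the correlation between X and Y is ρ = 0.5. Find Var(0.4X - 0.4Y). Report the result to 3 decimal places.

68.320

Var(X) = (22)² = 484;  Var(Y) = (19)² = 361
cov(X,Y) = ρ·σ(X)·σ(Y) = 0.5·22·19 = 209
Var(0.4X - 0.4Y) = (0.4)²·Var(X) + (-0.4)²·Var(Y) + 2·(0.4)·(-0.4)·cov(X,Y)
= 0.16·484 + 0.16·361 + -0.32·209 = 68.32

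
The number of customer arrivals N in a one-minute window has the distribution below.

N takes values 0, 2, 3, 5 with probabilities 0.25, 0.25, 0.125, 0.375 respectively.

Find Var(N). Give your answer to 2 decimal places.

E[N] = (0)(0.25) + (2)(0.25) + (3)(0.125) + (5)(0.375) = 2.75
E[N²] = (0)²(0.25) + (2)²(0.25) + (3)²(0.125) + (5)²(0.375) = 11.5
Var(N) = E[N²] − (E[N])² = 11.5 − (2.75)² = 3.9375

3.94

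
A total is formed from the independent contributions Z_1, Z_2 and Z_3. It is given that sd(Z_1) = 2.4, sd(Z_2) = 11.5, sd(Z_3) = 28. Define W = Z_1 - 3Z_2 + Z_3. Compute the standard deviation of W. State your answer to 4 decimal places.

44.4973

Var(Z_1) = 5.76, Var(Z_2) = 132.25, Var(Z_3) = 784
By independence, Var(W) = (1)²Var(Z_1) + (-3)²Var(Z_2) + (1)²Var(Z_3)
= (1)²·5.76 + (-3)²·132.25 + (1)²·784 = 1980.01
sd(W) = √1980.01 ≈ 44.4973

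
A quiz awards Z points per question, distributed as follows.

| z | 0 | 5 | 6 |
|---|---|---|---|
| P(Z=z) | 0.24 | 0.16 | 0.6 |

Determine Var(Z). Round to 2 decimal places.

6.24

E[Z] = (0)(0.24) + (5)(0.16) + (6)(0.6) = 4.4
E[Z²] = (0)²(0.24) + (5)²(0.16) + (6)²(0.6) = 25.6
Var(Z) = E[Z²] − (E[Z])² = 25.6 − (4.4)² = 6.24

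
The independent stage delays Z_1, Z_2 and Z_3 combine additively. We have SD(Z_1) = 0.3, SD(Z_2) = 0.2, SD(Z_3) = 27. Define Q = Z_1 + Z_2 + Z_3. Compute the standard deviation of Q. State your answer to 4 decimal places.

Var(Z_1) = 0.09, Var(Z_2) = 0.04, Var(Z_3) = 729
By independence, Var(Q) = (1)²Var(Z_1) + (1)²Var(Z_2) + (1)²Var(Z_3)
= (1)²·0.09 + (1)²·0.04 + (1)²·729 = 729.13
SD(Q) = √729.13 ≈ 27.0024

27.0024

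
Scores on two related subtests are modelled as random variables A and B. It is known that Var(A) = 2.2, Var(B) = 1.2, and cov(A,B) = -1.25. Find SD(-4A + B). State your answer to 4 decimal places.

6.8118

Var(-4A + B) = (-4)²·Var(A) + (1)²·Var(B) + 2·(-4)·(1)·cov(A,B)
= 16·2.2 + 1·1.2 + -8·-1.25 = 46.4
SD(-4A + B) = √46.4 ≈ 6.8118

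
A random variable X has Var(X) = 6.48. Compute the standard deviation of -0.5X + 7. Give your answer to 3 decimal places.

Var(-0.5X + 7) = (-0.5)²·6.48 = 1.62
sd(-0.5X + 7) = √1.62 ≈ 1.273

1.273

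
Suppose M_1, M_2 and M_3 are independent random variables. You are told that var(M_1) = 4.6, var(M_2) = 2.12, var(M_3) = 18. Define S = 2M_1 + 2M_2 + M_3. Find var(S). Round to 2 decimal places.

By independence, var(S) = (2)²var(M_1) + (2)²var(M_2) + (1)²var(M_3)
= (2)²·4.6 + (2)²·2.12 + (1)²·18 = 44.88

44.88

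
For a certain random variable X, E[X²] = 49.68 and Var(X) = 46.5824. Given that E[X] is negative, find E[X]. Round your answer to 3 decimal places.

(E[X])² = E[X²] − Var(X) = 49.68 − 46.5824 = 3.0976
E[X] = −√3.0976 = -1.76

-1.760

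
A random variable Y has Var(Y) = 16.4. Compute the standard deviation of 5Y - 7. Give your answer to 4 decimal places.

Var(5Y - 7) = (5)²·16.4 = 410
SD(5Y - 7) = √410 ≈ 20.2485

20.2485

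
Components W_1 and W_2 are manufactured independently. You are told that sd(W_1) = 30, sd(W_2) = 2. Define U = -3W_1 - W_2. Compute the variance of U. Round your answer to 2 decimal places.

8104.00

var(W_1) = 900, var(W_2) = 4
By independence, var(U) = (-3)²var(W_1) + (-1)²var(W_2)
= (-3)²·900 + (-1)²·4 = 8104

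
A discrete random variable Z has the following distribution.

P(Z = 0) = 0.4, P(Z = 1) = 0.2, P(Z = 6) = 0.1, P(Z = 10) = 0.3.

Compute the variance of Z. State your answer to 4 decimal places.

19.3600

E[Z] = (0)(0.4) + (1)(0.2) + (6)(0.1) + (10)(0.3) = 3.8
E[Z²] = (0)²(0.4) + (1)²(0.2) + (6)²(0.1) + (10)²(0.3) = 33.8
V(Z) = E[Z²] − (E[Z])² = 33.8 − (3.8)² = 19.36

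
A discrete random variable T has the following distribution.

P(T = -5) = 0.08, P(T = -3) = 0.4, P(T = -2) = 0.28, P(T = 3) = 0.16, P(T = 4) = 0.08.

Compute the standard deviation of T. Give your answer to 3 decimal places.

2.755

E[T] = (-5)(0.08) + (-3)(0.4) + (-2)(0.28) + (3)(0.16) + (4)(0.08) = -1.36
E[T²] = (-5)²(0.08) + (-3)²(0.4) + (-2)²(0.28) + (3)²(0.16) + (4)²(0.08) = 9.44
Var(T) = E[T²] − (E[T])² = 9.44 − (-1.36)² = 7.5904
SD(T) = √7.5904 ≈ 2.755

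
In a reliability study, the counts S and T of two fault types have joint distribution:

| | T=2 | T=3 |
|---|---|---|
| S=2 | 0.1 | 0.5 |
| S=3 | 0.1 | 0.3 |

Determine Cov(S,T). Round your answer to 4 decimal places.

E[S] = 2.4,  E[T] = 2.8
E[ST] = 6.7
Cov(S,T) = E[ST] − E[S]E[T] = 6.7 − (2.4)(2.8) = -0.02

-0.0200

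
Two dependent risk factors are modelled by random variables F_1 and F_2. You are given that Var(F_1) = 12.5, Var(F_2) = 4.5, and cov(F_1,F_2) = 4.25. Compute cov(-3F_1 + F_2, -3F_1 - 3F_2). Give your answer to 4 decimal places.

cov(-3F_1 + F_2, -3F_1 - 3F_2) = (-3)(-3)Var(F_1) + (1)(-3)Var(F_2) + [(-3)(-3) + (1)(-3)]cov(F_1,F_2)
= 9·12.5 + -3·4.5 + 6·4.25 = 124.5

124.5000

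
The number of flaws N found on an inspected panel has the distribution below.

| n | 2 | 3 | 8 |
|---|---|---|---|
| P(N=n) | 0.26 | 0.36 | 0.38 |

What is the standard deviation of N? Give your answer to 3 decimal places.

2.659

E[N] = (2)(0.26) + (3)(0.36) + (8)(0.38) = 4.64
E[N²] = (2)²(0.26) + (3)²(0.36) + (8)²(0.38) = 28.6
Var(N) = E[N²] − (E[N])² = 28.6 − (4.64)² = 7.0704
SD(N) = √7.0704 ≈ 2.659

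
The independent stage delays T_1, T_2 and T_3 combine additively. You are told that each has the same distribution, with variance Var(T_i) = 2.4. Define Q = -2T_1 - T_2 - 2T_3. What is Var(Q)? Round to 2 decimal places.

21.60

By independence, Var(Q) = (-2)²Var(T_1) + (-1)²Var(T_2) + (-2)²Var(T_3)
= (-2)²·2.4 + (-1)²·2.4 + (-2)²·2.4 = 21.6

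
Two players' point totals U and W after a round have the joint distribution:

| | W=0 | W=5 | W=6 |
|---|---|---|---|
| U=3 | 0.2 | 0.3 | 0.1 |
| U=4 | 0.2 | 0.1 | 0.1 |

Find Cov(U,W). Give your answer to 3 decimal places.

-0.180

E[U] = 3.4,  E[W] = 3.2
E[UW] = 10.7
Cov(U,W) = E[UW] − E[U]E[W] = 10.7 − (3.4)(3.2) = -0.18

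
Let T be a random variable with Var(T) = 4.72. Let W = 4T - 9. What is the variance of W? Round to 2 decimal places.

Var(4T - 9) = (4)²·Var(T) = 16·4.72 = 75.52

75.52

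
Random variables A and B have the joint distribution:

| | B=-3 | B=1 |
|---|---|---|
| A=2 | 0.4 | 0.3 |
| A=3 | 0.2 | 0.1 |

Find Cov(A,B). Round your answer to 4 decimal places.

E[A] = 2.3,  E[B] = -1.4
E[AB] = -3.3
Cov(A,B) = E[AB] − E[A]E[B] = -3.3 − (2.3)(-1.4) = -0.08

-0.0800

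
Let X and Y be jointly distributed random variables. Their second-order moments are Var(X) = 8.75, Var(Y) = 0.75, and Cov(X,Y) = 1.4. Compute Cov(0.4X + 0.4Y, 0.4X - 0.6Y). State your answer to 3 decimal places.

Cov(0.4X + 0.4Y, 0.4X - 0.6Y) = (0.4)(0.4)Var(X) + (0.4)(-0.6)Var(Y) + [(0.4)(-0.6) + (0.4)(0.4)]Cov(X,Y)
= 0.16·8.75 + -0.24·0.75 + -0.08·1.4 = 1.108

1.108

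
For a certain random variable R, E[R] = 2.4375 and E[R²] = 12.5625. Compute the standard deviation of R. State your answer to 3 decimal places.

2.573

V(R) = 12.5625 − (2.4375)² = 6.62109375
sd(R) = √6.62109375 ≈ 2.573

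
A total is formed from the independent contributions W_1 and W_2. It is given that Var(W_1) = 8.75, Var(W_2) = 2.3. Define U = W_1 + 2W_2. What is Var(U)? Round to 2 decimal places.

By independence, Var(U) = (1)²Var(W_1) + (2)²Var(W_2)
= (1)²·8.75 + (2)²·2.3 = 17.95

17.95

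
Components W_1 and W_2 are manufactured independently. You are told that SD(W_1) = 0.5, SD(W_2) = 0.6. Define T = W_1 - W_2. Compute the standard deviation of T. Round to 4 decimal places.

Var(W_1) = 0.25, Var(W_2) = 0.36
By independence, Var(T) = (1)²Var(W_1) + (-1)²Var(W_2)
= (1)²·0.25 + (-1)²·0.36 = 0.61
SD(T) = √0.61 ≈ 0.7810

0.7810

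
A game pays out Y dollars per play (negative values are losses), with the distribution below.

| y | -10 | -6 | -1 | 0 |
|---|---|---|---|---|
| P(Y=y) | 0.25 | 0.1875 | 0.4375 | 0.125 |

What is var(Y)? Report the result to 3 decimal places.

15.684

E[Y] = (-10)(0.25) + (-6)(0.1875) + (-1)(0.4375) + (0)(0.125) = -4.0625
E[Y²] = (-10)²(0.25) + (-6)²(0.1875) + (-1)²(0.4375) + (0)²(0.125) = 32.1875
var(Y) = E[Y²] − (E[Y])² = 32.1875 − (-4.0625)² = 15.68359375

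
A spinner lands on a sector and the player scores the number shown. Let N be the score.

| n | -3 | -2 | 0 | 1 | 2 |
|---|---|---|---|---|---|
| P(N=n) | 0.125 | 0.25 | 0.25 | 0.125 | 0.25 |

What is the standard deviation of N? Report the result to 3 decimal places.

E[N] = (-3)(0.125) + (-2)(0.25) + (0)(0.25) + (1)(0.125) + (2)(0.25) = -0.25
E[N²] = (-3)²(0.125) + (-2)²(0.25) + (0)²(0.25) + (1)²(0.125) + (2)²(0.25) = 3.25
V(N) = E[N²] − (E[N])² = 3.25 − (-0.25)² = 3.1875
SD(N) = √3.1875 ≈ 1.785

1.785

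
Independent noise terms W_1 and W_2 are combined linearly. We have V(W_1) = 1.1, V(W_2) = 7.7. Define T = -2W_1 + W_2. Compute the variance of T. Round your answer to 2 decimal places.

12.10

By independence, V(T) = (-2)²V(W_1) + (1)²V(W_2)
= (-2)²·1.1 + (1)²·7.7 = 12.1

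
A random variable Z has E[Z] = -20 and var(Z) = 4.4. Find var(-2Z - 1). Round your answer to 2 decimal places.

17.60

var(-2Z - 1) = (-2)²·var(Z) = 4·4.4 = 17.6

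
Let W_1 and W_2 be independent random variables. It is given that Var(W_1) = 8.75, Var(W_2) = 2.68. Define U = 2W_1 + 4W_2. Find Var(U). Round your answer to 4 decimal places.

77.8800

By independence, Var(U) = (2)²Var(W_1) + (4)²Var(W_2)
= (2)²·8.75 + (4)²·2.68 = 77.88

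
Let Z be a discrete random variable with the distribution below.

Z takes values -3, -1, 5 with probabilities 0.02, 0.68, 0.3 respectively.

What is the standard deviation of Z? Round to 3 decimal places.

2.790

E[Z] = (-3)(0.02) + (-1)(0.68) + (5)(0.3) = 0.76
E[Z²] = (-3)²(0.02) + (-1)²(0.68) + (5)²(0.3) = 8.36
Var(Z) = E[Z²] − (E[Z])² = 8.36 − (0.76)² = 7.7824
SD(Z) = √7.7824 ≈ 2.790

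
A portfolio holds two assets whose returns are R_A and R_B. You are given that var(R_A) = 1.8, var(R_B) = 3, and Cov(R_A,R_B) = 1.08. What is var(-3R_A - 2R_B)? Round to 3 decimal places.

41.160

var(-3R_A - 2R_B) = (-3)²·var(R_A) + (-2)²·var(R_B) + 2·(-3)·(-2)·Cov(R_A,R_B)
= 9·1.8 + 4·3 + 12·1.08 = 41.16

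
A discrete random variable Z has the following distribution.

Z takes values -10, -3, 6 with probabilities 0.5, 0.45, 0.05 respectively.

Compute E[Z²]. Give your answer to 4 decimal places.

55.8500

E[Z²] = (-10)²(0.5) + (-3)²(0.45) + (6)²(0.05) = 55.85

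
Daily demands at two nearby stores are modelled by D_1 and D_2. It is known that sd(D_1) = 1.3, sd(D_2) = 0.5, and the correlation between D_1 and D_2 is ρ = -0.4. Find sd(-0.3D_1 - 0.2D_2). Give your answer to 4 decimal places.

Var(D_1) = (1.3)² = 1.69;  Var(D_2) = (0.5)² = 0.25
Cov(D_1,D_2) = ρ·sd(D_1)·sd(D_2) = -0.4·1.3·0.5 = -0.26
Var(-0.3D_1 - 0.2D_2) = (-0.3)²·Var(D_1) + (-0.2)²·Var(D_2) + 2·(-0.3)·(-0.2)·Cov(D_1,D_2)
= 0.09·1.69 + 0.04·0.25 + 0.12·-0.26 = 0.1309
sd(-0.3D_1 - 0.2D_2) = √0.1309 ≈ 0.3618

0.3618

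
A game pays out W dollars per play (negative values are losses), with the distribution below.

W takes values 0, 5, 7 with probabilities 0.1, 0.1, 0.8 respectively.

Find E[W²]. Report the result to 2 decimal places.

41.70

E[W²] = (0)²(0.1) + (5)²(0.1) + (7)²(0.8) = 41.7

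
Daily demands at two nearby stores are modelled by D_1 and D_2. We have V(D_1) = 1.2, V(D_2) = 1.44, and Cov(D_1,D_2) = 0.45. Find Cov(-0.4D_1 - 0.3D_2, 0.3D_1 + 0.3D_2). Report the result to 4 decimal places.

Cov(-0.4D_1 - 0.3D_2, 0.3D_1 + 0.3D_2) = (-0.4)(0.3)V(D_1) + (-0.3)(0.3)V(D_2) + [(-0.4)(0.3) + (-0.3)(0.3)]Cov(D_1,D_2)
= -0.12·1.2 + -0.09·1.44 + -0.21·0.45 = -0.3681

-0.3681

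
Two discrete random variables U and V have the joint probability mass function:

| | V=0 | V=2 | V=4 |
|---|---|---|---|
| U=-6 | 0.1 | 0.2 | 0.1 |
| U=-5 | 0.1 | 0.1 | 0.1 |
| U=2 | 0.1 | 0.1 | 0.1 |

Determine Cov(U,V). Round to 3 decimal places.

0.000

E[U] = -3.3,  E[V] = 2
E[UV] = -6.6
Cov(U,V) = E[UV] − E[U]E[V] = -6.6 − (-3.3)(2) = 0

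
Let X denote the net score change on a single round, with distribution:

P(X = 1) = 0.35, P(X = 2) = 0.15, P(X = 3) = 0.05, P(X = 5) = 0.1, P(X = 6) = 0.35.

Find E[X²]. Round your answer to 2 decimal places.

E[X²] = (1)²(0.35) + (2)²(0.15) + (3)²(0.05) + (5)²(0.1) + (6)²(0.35) = 16.5

16.50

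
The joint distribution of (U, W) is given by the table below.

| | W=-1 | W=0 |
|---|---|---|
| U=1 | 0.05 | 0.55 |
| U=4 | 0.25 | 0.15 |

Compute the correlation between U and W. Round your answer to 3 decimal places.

E[U] = 2.2,  E[W] = -0.3
E[UW] = -1.05
Cov(U,W) = E[UW] − E[U]E[W] = -1.05 − (2.2)(-0.3) = -0.39
Var(U) = 2.16,  Var(W) = 0.21
ρ = -0.39 / √(2.16·0.21) ≈ -0.579

-0.579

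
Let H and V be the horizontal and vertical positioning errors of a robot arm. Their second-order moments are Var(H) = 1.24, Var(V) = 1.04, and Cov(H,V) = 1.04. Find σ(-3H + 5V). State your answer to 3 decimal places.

2.441

Var(-3H + 5V) = (-3)²·Var(H) + (5)²·Var(V) + 2·(-3)·(5)·Cov(H,V)
= 9·1.24 + 25·1.04 + -30·1.04 = 5.96
σ(-3H + 5V) = √5.96 ≈ 2.441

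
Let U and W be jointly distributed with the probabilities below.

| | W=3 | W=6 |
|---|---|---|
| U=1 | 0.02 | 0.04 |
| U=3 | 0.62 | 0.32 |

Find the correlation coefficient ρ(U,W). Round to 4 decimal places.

-0.1614

E[U] = 2.88,  E[W] = 4.08
E[UW] = 11.64
Cov(U,W) = E[UW] − E[U]E[W] = 11.64 − (2.88)(4.08) = -0.1104
V(U) = 0.2256,  V(W) = 2.0736
ρ = -0.1104 / √(0.2256·2.0736) ≈ -0.1614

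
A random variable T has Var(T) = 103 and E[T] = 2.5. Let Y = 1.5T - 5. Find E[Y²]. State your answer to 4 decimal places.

233.3125

E[1.5T - 5] = 1.5·2.5 − 5 = -1.25
Var(1.5T - 5) = (1.5)²·103 = 231.75
E[Y²] = Var(Y) + (E[Y])² = 231.75 + (-1.25)² = 233.3125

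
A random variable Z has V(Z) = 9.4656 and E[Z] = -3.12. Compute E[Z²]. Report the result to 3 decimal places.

E[Z²] = V(Z) + (E[Z])² = 9.4656 + (-3.12)² = 19.2

19.200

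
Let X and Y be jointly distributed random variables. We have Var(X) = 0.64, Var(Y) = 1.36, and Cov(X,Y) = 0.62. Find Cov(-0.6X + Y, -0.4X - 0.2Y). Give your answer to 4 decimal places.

-0.2920

Cov(-0.6X + Y, -0.4X - 0.2Y) = (-0.6)(-0.4)Var(X) + (1)(-0.2)Var(Y) + [(-0.6)(-0.2) + (1)(-0.4)]Cov(X,Y)
= 0.24·0.64 + -0.2·1.36 + -0.28·0.62 = -0.292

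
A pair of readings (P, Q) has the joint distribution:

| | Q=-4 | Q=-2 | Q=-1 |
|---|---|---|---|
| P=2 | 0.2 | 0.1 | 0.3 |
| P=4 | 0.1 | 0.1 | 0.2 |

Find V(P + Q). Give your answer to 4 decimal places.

2.8100

E[P] = 2.8,  E[Q] = -2.1,  E[PQ] = -5.8
V(P) = 8.8 − (2.8)² = 0.96;  V(Q) = 6.1 − (-2.1)² = 1.69
cov(P,Q) = -5.8 − (2.8)(-2.1) = 0.08
V(P + Q) = (1)²·0.96 + (1)²·1.69 + 2·(1)·(1)·0.08 = 2.81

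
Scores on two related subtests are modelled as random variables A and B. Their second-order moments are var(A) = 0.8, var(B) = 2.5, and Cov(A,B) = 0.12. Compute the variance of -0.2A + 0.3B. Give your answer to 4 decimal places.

0.2426

var(-0.2A + 0.3B) = (-0.2)²·var(A) + (0.3)²·var(B) + 2·(-0.2)·(0.3)·Cov(A,B)
= 0.04·0.8 + 0.09·2.5 + -0.12·0.12 = 0.2426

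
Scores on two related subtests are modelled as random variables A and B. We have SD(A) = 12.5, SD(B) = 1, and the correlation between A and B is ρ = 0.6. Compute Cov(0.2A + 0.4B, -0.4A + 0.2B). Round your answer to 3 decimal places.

-13.320

Var(A) = (12.5)² = 156.25;  Var(B) = (1)² = 1
Cov(A,B) = ρ·SD(A)·SD(B) = 0.6·12.5·1 = 7.5
Cov(0.2A + 0.4B, -0.4A + 0.2B) = (0.2)(-0.4)Var(A) + (0.4)(0.2)Var(B) + [(0.2)(0.2) + (0.4)(-0.4)]Cov(A,B)
= -0.08·156.25 + 0.08·1 + -0.12·7.5 = -13.32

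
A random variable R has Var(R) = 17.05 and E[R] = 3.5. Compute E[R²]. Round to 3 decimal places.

E[R²] = Var(R) + (E[R])² = 17.05 + (3.5)² = 29.3

29.300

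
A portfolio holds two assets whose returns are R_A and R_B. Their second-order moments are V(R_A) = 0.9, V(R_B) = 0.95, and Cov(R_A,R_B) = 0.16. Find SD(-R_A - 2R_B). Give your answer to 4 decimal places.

2.3108

V(-R_A - 2R_B) = (-1)²·V(R_A) + (-2)²·V(R_B) + 2·(-1)·(-2)·Cov(R_A,R_B)
= 1·0.9 + 4·0.95 + 4·0.16 = 5.34
SD(-R_A - 2R_B) = √5.34 ≈ 2.3108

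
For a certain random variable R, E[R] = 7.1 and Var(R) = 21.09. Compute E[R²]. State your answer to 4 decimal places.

E[R²] = Var(R) + (E[R])² = 21.09 + (7.1)² = 71.5

71.5000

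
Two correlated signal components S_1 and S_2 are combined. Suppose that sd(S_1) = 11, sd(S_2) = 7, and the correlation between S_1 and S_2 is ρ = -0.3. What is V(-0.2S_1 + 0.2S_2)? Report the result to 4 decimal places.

8.6480

V(S_1) = (11)² = 121;  V(S_2) = (7)² = 49
Cov(S_1,S_2) = ρ·sd(S_1)·sd(S_2) = -0.3·11·7 = -23.1
V(-0.2S_1 + 0.2S_2) = (-0.2)²·V(S_1) + (0.2)²·V(S_2) + 2·(-0.2)·(0.2)·Cov(S_1,S_2)
= 0.04·121 + 0.04·49 + -0.08·-23.1 = 8.648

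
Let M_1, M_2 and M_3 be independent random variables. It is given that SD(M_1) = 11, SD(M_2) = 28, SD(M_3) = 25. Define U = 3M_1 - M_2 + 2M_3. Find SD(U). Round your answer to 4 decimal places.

Var(M_1) = 121, Var(M_2) = 784, Var(M_3) = 625
By independence, Var(U) = (3)²Var(M_1) + (-1)²Var(M_2) + (2)²Var(M_3)
= (3)²·121 + (-1)²·784 + (2)²·625 = 4373
SD(U) = √4373 ≈ 66.1287

66.1287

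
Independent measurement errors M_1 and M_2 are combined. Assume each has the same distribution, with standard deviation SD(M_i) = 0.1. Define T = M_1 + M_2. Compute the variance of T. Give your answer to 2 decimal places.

Var(M_i) = (0.1)² = 0.01
By independence, Var(T) = (1)²Var(M_1) + (1)²Var(M_2)
= (1)²·0.01 + (1)²·0.01 = 0.02

0.02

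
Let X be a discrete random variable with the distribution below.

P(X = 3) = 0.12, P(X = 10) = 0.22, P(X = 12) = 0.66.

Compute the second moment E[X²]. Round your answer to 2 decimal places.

E[X²] = (3)²(0.12) + (10)²(0.22) + (12)²(0.66) = 118.12

118.12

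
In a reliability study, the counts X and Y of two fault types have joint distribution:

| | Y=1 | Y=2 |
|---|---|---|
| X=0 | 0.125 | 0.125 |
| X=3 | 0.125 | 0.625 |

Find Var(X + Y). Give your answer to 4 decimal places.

E[X] = 2.25,  E[Y] = 1.75,  E[XY] = 4.125
Var(X) = 6.75 − (2.25)² = 1.6875;  Var(Y) = 3.25 − (1.75)² = 0.1875
Cov(X,Y) = 4.125 − (2.25)(1.75) = 0.1875
Var(X + Y) = (1)²·1.6875 + (1)²·0.1875 + 2·(1)·(1)·0.1875 = 2.25

2.2500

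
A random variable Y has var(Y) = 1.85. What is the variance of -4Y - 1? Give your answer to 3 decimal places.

29.600

var(-4Y - 1) = (-4)²·var(Y) = 16·1.85 = 29.6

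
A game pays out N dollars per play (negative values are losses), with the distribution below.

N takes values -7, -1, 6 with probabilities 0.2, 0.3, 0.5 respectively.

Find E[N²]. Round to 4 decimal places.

E[N²] = (-7)²(0.2) + (-1)²(0.3) + (6)²(0.5) = 28.1

28.1000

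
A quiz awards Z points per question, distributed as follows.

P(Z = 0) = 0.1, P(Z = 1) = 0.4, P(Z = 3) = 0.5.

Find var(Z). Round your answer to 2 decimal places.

1.29

E[Z] = (0)(0.1) + (1)(0.4) + (3)(0.5) = 1.9
E[Z²] = (0)²(0.1) + (1)²(0.4) + (3)²(0.5) = 4.9
var(Z) = E[Z²] − (E[Z])² = 4.9 − (1.9)² = 1.29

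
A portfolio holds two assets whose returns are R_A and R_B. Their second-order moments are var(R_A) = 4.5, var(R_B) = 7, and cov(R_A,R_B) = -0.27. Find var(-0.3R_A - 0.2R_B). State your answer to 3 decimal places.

0.653

var(-0.3R_A - 0.2R_B) = (-0.3)²·var(R_A) + (-0.2)²·var(R_B) + 2·(-0.3)·(-0.2)·cov(R_A,R_B)
= 0.09·4.5 + 0.04·7 + 0.12·-0.27 = 0.6526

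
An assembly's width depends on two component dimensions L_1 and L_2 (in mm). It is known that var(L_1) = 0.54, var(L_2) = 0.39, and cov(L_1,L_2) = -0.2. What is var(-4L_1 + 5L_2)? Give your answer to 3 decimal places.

26.390

var(-4L_1 + 5L_2) = (-4)²·var(L_1) + (5)²·var(L_2) + 2·(-4)·(5)·cov(L_1,L_2)
= 16·0.54 + 25·0.39 + -40·-0.2 = 26.39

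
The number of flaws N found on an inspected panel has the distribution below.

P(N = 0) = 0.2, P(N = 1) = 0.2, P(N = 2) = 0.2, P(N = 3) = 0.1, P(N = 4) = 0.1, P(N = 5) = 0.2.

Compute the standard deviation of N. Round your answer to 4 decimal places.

1.7916

E[N] = (0)(0.2) + (1)(0.2) + (2)(0.2) + (3)(0.1) + (4)(0.1) + (5)(0.2) = 2.3
E[N²] = (0)²(0.2) + (1)²(0.2) + (2)²(0.2) + (3)²(0.1) + (4)²(0.1) + (5)²(0.2) = 8.5
Var(N) = E[N²] − (E[N])² = 8.5 − (2.3)² = 3.21
SD(N) = √3.21 ≈ 1.7916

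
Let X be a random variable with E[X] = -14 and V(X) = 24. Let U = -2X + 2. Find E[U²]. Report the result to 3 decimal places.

996.000

E[-2X + 2] = -2·-14 + 2 = 30
V(-2X + 2) = (-2)²·24 = 96
E[U²] = V(U) + (E[U])² = 96 + (30)² = 996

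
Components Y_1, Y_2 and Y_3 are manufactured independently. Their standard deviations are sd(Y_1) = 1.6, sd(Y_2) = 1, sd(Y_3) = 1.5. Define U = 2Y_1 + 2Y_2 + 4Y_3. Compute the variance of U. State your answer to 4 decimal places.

Var(Y_1) = 2.56, Var(Y_2) = 1, Var(Y_3) = 2.25
By independence, Var(U) = (2)²Var(Y_1) + (2)²Var(Y_2) + (4)²Var(Y_3)
= (2)²·2.56 + (2)²·1 + (4)²·2.25 = 50.24

50.2400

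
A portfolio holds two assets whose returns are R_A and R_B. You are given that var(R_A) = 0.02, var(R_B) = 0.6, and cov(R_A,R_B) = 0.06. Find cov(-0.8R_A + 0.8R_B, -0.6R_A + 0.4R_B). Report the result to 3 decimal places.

cov(-0.8R_A + 0.8R_B, -0.6R_A + 0.4R_B) = (-0.8)(-0.6)var(R_A) + (0.8)(0.4)var(R_B) + [(-0.8)(0.4) + (0.8)(-0.6)]cov(R_A,R_B)
= 0.48·0.02 + 0.32·0.6 + -0.8·0.06 = 0.1536

0.154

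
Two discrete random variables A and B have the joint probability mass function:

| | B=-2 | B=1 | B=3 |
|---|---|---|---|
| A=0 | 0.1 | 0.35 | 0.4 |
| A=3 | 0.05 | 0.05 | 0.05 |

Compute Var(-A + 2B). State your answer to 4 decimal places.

14.3475

E[A] = 0.45,  E[B] = 1.45,  E[AB] = 0.3
Var(A) = 1.35 − (0.45)² = 1.1475;  Var(B) = 5.05 − (1.45)² = 2.9475
Cov(A,B) = 0.3 − (0.45)(1.45) = -0.3525
Var(-A + 2B) = (-1)²·1.1475 + (2)²·2.9475 + 2·(-1)·(2)·-0.3525 = 14.3475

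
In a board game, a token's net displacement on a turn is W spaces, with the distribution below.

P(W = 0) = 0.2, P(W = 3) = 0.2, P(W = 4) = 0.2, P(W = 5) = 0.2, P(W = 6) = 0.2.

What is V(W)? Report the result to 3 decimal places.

4.240

E[W] = (0)(0.2) + (3)(0.2) + (4)(0.2) + (5)(0.2) + (6)(0.2) = 3.6
E[W²] = (0)²(0.2) + (3)²(0.2) + (4)²(0.2) + (5)²(0.2) + (6)²(0.2) = 17.2
V(W) = E[W²] − (E[W])² = 17.2 − (3.6)² = 4.24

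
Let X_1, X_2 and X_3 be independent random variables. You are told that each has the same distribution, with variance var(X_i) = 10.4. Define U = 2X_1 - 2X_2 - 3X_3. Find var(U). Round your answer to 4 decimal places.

By independence, var(U) = (2)²var(X_1) + (-2)²var(X_2) + (-3)²var(X_3)
= (2)²·10.4 + (-2)²·10.4 + (-3)²·10.4 = 176.8

176.8000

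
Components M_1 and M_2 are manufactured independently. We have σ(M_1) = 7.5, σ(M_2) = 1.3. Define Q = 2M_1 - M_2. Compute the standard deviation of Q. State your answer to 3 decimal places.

var(M_1) = 56.25, var(M_2) = 1.69
By independence, var(Q) = (2)²var(M_1) + (-1)²var(M_2)
= (2)²·56.25 + (-1)²·1.69 = 226.69
σ(Q) = √226.69 ≈ 15.056

15.056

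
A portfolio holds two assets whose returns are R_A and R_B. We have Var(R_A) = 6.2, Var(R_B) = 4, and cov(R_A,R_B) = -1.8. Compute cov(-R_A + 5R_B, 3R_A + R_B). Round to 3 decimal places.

cov(-R_A + 5R_B, 3R_A + R_B) = (-1)(3)Var(R_A) + (5)(1)Var(R_B) + [(-1)(1) + (5)(3)]cov(R_A,R_B)
= -3·6.2 + 5·4 + 14·-1.8 = -23.8

-23.800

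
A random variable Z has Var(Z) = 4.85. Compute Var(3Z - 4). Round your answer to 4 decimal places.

Var(3Z - 4) = (3)²·Var(Z) = 9·4.85 = 43.65

43.6500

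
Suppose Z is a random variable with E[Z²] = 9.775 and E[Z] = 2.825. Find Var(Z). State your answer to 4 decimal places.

Var(Z) = 9.775 − (2.825)² = 1.794375

1.7944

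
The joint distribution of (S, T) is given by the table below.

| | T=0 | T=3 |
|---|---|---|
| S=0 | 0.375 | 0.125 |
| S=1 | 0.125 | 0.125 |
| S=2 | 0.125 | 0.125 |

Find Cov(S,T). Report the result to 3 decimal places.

E[S] = 0.75,  E[T] = 1.125
E[ST] = 1.125
Cov(S,T) = E[ST] − E[S]E[T] = 1.125 − (0.75)(1.125) = 0.28125

0.281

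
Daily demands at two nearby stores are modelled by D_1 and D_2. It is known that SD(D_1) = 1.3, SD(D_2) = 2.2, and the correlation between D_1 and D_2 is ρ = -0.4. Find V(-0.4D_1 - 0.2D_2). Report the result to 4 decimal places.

0.2810

V(D_1) = (1.3)² = 1.69;  V(D_2) = (2.2)² = 4.84
cov(D_1,D_2) = ρ·SD(D_1)·SD(D_2) = -0.4·1.3·2.2 = -1.144
V(-0.4D_1 - 0.2D_2) = (-0.4)²·V(D_1) + (-0.2)²·V(D_2) + 2·(-0.4)·(-0.2)·cov(D_1,D_2)
= 0.16·1.69 + 0.04·4.84 + 0.16·-1.144 = 0.28096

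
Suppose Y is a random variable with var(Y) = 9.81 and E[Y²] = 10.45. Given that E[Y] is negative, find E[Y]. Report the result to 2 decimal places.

(E[Y])² = E[Y²] − var(Y) = 10.45 − 9.81 = 0.64
E[Y] = −√0.64 = -0.8

-0.80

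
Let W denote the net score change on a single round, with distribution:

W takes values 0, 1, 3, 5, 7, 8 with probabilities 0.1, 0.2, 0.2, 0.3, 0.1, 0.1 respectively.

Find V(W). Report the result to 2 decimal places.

E[W] = (0)(0.1) + (1)(0.2) + (3)(0.2) + (5)(0.3) + (7)(0.1) + (8)(0.1) = 3.8
E[W²] = (0)²(0.1) + (1)²(0.2) + (3)²(0.2) + (5)²(0.3) + (7)²(0.1) + (8)²(0.1) = 20.8
V(W) = E[W²] − (E[W])² = 20.8 − (3.8)² = 6.36

6.36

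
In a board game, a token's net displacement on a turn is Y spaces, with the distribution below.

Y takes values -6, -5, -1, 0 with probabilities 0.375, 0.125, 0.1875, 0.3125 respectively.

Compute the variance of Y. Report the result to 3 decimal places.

E[Y] = (-6)(0.375) + (-5)(0.125) + (-1)(0.1875) + (0)(0.3125) = -3.0625
E[Y²] = (-6)²(0.375) + (-5)²(0.125) + (-1)²(0.1875) + (0)²(0.3125) = 16.8125
var(Y) = E[Y²] − (E[Y])² = 16.8125 − (-3.0625)² = 7.43359375

7.434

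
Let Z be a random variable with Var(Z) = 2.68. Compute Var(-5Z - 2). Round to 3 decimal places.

67.000

Var(-5Z - 2) = (-5)²·Var(Z) = 25·2.68 = 67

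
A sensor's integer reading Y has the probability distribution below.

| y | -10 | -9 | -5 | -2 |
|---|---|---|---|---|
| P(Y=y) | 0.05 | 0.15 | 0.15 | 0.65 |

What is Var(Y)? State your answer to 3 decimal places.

E[Y] = (-10)(0.05) + (-9)(0.15) + (-5)(0.15) + (-2)(0.65) = -3.9
E[Y²] = (-10)²(0.05) + (-9)²(0.15) + (-5)²(0.15) + (-2)²(0.65) = 23.5
Var(Y) = E[Y²] − (E[Y])² = 23.5 − (-3.9)² = 8.29

8.290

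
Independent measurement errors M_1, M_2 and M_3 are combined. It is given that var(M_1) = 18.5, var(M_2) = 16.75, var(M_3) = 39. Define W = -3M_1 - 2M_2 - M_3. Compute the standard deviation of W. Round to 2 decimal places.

16.51

By independence, var(W) = (-3)²var(M_1) + (-2)²var(M_2) + (-1)²var(M_3)
= (-3)²·18.5 + (-2)²·16.75 + (-1)²·39 = 272.5
SD(W) = √272.5 ≈ 16.51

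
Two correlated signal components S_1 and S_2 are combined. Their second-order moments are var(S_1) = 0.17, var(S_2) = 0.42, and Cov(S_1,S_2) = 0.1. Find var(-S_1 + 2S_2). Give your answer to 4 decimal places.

var(-S_1 + 2S_2) = (-1)²·var(S_1) + (2)²·var(S_2) + 2·(-1)·(2)·Cov(S_1,S_2)
= 1·0.17 + 4·0.42 + -4·0.1 = 1.45

1.4500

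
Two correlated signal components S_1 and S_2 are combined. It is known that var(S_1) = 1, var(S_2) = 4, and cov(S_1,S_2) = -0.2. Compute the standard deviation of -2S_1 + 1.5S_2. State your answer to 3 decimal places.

var(-2S_1 + 1.5S_2) = (-2)²·var(S_1) + (1.5)²·var(S_2) + 2·(-2)·(1.5)·cov(S_1,S_2)
= 4·1 + 2.25·4 + -6·-0.2 = 14.2
σ(-2S_1 + 1.5S_2) = √14.2 ≈ 3.768

3.768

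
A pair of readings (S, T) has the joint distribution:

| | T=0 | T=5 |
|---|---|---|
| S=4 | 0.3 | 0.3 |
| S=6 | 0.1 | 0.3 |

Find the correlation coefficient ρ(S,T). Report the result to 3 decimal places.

E[S] = 4.8,  E[T] = 3
E[ST] = 15
cov(S,T) = E[ST] − E[S]E[T] = 15 − (4.8)(3) = 0.6
var(S) = 0.96,  var(T) = 6
ρ = 0.6 / √(0.96·6) ≈ 0.250

0.250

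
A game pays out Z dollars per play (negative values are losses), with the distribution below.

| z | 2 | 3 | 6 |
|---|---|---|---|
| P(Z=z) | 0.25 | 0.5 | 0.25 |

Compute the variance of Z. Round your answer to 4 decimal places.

2.2500

E[Z] = (2)(0.25) + (3)(0.5) + (6)(0.25) = 3.5
E[Z²] = (2)²(0.25) + (3)²(0.5) + (6)²(0.25) = 14.5
V(Z) = E[Z²] − (E[Z])² = 14.5 − (3.5)² = 2.25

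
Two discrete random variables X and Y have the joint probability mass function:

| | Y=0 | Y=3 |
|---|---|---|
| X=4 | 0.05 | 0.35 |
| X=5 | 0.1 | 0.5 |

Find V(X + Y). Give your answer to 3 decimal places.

1.328

E[X] = 4.6,  E[Y] = 2.55,  E[XY] = 11.7
V(X) = 21.4 − (4.6)² = 0.24;  V(Y) = 7.65 − (2.55)² = 1.1475
cov(X,Y) = 11.7 − (4.6)(2.55) = -0.03
V(X + Y) = (1)²·0.24 + (1)²·1.1475 + 2·(1)·(1)·-0.03 = 1.3275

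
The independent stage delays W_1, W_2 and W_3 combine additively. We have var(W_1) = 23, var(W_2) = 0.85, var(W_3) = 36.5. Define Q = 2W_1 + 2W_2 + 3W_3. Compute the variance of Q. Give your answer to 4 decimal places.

By independence, var(Q) = (2)²var(W_1) + (2)²var(W_2) + (3)²var(W_3)
= (2)²·23 + (2)²·0.85 + (3)²·36.5 = 423.9

423.9000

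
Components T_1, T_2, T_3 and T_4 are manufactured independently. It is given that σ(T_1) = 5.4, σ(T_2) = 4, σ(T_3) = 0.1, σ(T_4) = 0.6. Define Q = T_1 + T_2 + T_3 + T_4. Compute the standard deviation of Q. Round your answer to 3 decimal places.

6.748

V(T_1) = 29.16, V(T_2) = 16, V(T_3) = 0.01, V(T_4) = 0.36
By independence, V(Q) = (1)²V(T_1) + (1)²V(T_2) + (1)²V(T_3) + (1)²V(T_4)
= (1)²·29.16 + (1)²·16 + (1)²·0.01 + (1)²·0.36 = 45.53
σ(Q) = √45.53 ≈ 6.748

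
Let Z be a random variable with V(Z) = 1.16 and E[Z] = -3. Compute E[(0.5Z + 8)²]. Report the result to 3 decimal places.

42.540

E[0.5Z + 8] = 0.5·-3 + 8 = 6.5
V(0.5Z + 8) = (0.5)²·1.16 = 0.29
E[(0.5Z + 8)²] = V((0.5Z + 8)) + (E[(0.5Z + 8)])² = 0.29 + (6.5)² = 42.54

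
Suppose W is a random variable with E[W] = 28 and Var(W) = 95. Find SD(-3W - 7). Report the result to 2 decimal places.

Var(-3W - 7) = (-3)²·95 = 855
SD(-3W - 7) = √855 ≈ 29.24

29.24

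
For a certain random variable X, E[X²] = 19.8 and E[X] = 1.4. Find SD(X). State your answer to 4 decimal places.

var(X) = 19.8 − (1.4)² = 17.84
SD(X) = √17.84 ≈ 4.2237

4.2237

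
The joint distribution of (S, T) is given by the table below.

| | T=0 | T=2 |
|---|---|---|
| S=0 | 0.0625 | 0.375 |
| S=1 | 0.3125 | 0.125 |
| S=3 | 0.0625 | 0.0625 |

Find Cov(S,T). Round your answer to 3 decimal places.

-0.289

E[S] = 0.8125,  E[T] = 1.125
E[ST] = 0.625
Cov(S,T) = E[ST] − E[S]E[T] = 0.625 − (0.8125)(1.125) = -0.2890625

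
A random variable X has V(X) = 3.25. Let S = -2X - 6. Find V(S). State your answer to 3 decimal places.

13.000

V(-2X - 6) = (-2)²·V(X) = 4·3.25 = 13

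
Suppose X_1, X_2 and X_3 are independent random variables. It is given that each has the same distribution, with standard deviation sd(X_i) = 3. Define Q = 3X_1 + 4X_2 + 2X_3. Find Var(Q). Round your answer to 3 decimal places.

261.000

Var(X_i) = (3)² = 9
By independence, Var(Q) = (3)²Var(X_1) + (4)²Var(X_2) + (2)²Var(X_3)
= (3)²·9 + (4)²·9 + (2)²·9 = 261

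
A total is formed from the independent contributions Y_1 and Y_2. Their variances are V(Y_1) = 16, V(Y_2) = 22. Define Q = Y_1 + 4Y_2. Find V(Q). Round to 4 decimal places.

By independence, V(Q) = (1)²V(Y_1) + (4)²V(Y_2)
= (1)²·16 + (4)²·22 = 368

368.0000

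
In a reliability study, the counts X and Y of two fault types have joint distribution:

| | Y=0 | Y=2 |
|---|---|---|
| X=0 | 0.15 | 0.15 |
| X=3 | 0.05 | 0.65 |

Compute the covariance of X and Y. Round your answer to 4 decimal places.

E[X] = 2.1,  E[Y] = 1.6
E[XY] = 3.9
Cov(X,Y) = E[XY] − E[X]E[Y] = 3.9 − (2.1)(1.6) = 0.54

0.5400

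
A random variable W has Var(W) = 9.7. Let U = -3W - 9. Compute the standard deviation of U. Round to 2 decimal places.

Var(-3W - 9) = (-3)²·9.7 = 87.3
SD(U) = √87.3 ≈ 9.34

9.34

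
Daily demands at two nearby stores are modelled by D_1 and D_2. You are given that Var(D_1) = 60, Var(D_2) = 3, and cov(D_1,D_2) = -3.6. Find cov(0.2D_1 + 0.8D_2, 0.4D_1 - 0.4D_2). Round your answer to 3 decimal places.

cov(0.2D_1 + 0.8D_2, 0.4D_1 - 0.4D_2) = (0.2)(0.4)Var(D_1) + (0.8)(-0.4)Var(D_2) + [(0.2)(-0.4) + (0.8)(0.4)]cov(D_1,D_2)
= 0.08·60 + -0.32·3 + 0.24·-3.6 = 2.976

2.976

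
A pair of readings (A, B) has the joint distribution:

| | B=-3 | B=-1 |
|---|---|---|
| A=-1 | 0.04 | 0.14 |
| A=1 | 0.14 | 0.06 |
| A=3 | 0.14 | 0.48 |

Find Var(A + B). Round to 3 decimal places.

E[A] = 1.88,  E[B] = -1.64,  E[AB] = -2.92
Var(A) = 5.96 − (1.88)² = 2.4256;  Var(B) = 3.56 − (-1.64)² = 0.8704
cov(A,B) = -2.92 − (1.88)(-1.64) = 0.1632
Var(A + B) = (1)²·2.4256 + (1)²·0.8704 + 2·(1)·(1)·0.1632 = 3.6224

3.622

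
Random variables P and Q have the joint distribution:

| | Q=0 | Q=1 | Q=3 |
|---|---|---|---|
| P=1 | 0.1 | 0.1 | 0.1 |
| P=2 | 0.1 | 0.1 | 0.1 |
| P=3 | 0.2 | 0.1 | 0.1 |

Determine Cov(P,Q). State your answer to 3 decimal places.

E[P] = 2.1,  E[Q] = 1.2
E[PQ] = 2.4
Cov(P,Q) = E[PQ] − E[P]E[Q] = 2.4 − (2.1)(1.2) = -0.12

-0.120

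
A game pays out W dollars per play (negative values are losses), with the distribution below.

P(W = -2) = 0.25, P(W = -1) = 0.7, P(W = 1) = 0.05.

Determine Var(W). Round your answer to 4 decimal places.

E[W] = (-2)(0.25) + (-1)(0.7) + (1)(0.05) = -1.15
E[W²] = (-2)²(0.25) + (-1)²(0.7) + (1)²(0.05) = 1.75
Var(W) = E[W²] − (E[W])² = 1.75 − (-1.15)² = 0.4275

0.4275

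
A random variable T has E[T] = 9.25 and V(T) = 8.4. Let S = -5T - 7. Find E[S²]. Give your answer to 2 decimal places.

E[-5T - 7] = -5·9.25 − 7 = -53.25
V(-5T - 7) = (-5)²·8.4 = 210
E[S²] = V(S) + (E[S])² = 210 + (-53.25)² = 3045.5625

3045.56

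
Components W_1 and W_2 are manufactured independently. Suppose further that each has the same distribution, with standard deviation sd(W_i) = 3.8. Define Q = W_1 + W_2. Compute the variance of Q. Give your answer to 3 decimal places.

V(W_i) = (3.8)² = 14.44
By independence, V(Q) = (1)²V(W_1) + (1)²V(W_2)
= (1)²·14.44 + (1)²·14.44 = 28.88

28.880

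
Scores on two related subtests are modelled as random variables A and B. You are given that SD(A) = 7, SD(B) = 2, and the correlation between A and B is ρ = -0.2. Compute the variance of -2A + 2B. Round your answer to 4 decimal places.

234.4000

Var(A) = (7)² = 49;  Var(B) = (2)² = 4
Cov(A,B) = ρ·SD(A)·SD(B) = -0.2·7·2 = -2.8
Var(-2A + 2B) = (-2)²·Var(A) + (2)²·Var(B) + 2·(-2)·(2)·Cov(A,B)
= 4·49 + 4·4 + -8·-2.8 = 234.4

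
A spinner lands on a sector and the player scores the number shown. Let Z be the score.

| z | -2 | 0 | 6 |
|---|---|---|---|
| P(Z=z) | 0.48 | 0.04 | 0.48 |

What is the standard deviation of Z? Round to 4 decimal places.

E[Z] = (-2)(0.48) + (0)(0.04) + (6)(0.48) = 1.92
E[Z²] = (-2)²(0.48) + (0)²(0.04) + (6)²(0.48) = 19.2
Var(Z) = E[Z²] − (E[Z])² = 19.2 − (1.92)² = 15.5136
σ(Z) = √15.5136 ≈ 3.9387

3.9387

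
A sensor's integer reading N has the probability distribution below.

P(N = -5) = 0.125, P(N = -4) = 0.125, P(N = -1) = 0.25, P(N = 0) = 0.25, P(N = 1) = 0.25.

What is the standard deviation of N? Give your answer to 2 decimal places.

2.09

E[N] = (-5)(0.125) + (-4)(0.125) + (-1)(0.25) + (0)(0.25) + (1)(0.25) = -1.125
E[N²] = (-5)²(0.125) + (-4)²(0.125) + (-1)²(0.25) + (0)²(0.25) + (1)²(0.25) = 5.625
V(N) = E[N²] − (E[N])² = 5.625 − (-1.125)² = 4.359375
sd(N) = √4.359375 ≈ 2.09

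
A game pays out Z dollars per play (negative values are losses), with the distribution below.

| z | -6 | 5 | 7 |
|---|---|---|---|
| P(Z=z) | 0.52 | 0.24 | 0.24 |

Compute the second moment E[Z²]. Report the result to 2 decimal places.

36.48

E[Z²] = (-6)²(0.52) + (5)²(0.24) + (7)²(0.24) = 36.48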